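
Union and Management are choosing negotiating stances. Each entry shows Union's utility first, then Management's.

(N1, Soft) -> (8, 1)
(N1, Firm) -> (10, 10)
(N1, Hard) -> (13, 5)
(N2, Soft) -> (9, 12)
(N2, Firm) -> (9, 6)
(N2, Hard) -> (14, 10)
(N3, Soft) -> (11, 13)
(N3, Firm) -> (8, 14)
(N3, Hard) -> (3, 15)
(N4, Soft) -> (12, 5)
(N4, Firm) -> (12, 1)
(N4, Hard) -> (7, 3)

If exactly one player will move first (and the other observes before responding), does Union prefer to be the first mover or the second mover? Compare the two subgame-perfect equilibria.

If Union leads: Management's best replies are N1→Firm, N2→Soft, N3→Hard, N4→Soft; Union's induced payoffs 10, 9, 3, 12; outcome (N4, Soft), payoffs (12, 5).
If Management leads: Union's best replies are Soft→N4, Firm→N4, Hard→N2; Management's induced payoffs 5, 1, 10; outcome (N2, Hard), payoffs (14, 10).
Union gets 12 moving first and 14 moving second, so Union prefers to move second.

second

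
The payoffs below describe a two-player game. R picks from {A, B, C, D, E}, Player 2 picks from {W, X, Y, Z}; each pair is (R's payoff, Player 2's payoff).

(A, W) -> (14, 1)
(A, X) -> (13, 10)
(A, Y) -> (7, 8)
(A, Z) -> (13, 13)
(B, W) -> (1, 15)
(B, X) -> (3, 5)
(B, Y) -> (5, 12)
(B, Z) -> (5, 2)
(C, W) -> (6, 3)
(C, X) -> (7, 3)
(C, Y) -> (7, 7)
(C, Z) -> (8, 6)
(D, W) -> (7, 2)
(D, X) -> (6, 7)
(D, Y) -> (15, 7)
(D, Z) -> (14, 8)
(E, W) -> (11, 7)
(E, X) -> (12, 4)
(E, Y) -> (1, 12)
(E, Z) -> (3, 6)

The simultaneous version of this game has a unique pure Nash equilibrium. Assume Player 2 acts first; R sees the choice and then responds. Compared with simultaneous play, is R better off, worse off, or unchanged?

worse off

R best-responds to each possible Player 2 move:
- W: BR = A, leader payoff 1.
- X: BR = A, leader payoff 10.
- Y: BR = D, leader payoff 7.
- Z: BR = D, leader payoff 8.
Among 1, 10, 7, 8, the best is 10 at X. Subgame-perfect outcome: (A, X) with payoffs (13, 10).
For the simultaneous game, intersect best replies.
R's best replies: W→A; X→A; Y→D; Z→D.
Player 2's best replies: A→Z; B→W; C→Y; D→Z; E→Y.
The unique mutual best reply is (D, Z), giving (14, 8).
R earns 13 sequentially versus 14 at the Nash outcome: worse off.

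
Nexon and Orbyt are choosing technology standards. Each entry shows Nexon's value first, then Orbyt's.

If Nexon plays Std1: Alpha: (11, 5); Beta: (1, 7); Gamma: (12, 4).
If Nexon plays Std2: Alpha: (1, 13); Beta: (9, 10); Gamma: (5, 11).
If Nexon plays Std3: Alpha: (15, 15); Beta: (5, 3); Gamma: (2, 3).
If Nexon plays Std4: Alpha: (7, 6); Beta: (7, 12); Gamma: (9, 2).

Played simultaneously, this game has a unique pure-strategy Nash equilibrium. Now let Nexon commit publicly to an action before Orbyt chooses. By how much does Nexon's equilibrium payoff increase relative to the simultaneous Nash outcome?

0

Backward induction with Nexon moving first.
- Std1: Orbyt compares 5, 7, 4 and picks Beta; Nexon would get 1.
- Std2: Orbyt compares 13, 10, 11 and picks Alpha; Nexon would get 1.
- Std3: Orbyt compares 15, 3, 3 and picks Alpha; Nexon would get 15.
- Std4: Orbyt compares 6, 12, 2 and picks Beta; Nexon would get 7.
Maximizing over 1, 1, 15, 7, Nexon chooses Std3. Subgame-perfect outcome: (Std3, Alpha) with payoffs (15, 15).
For the simultaneous game, intersect best replies.
Nexon's best replies: Alpha→Std3; Beta→Std2; Gamma→Std1.
Orbyt's best replies: Std1→Beta; Std2→Alpha; Std3→Alpha; Std4→Beta.
The unique mutual best reply is (Std3, Alpha), giving (15, 15).
Nexon's commitment gain: 15 − 15 = 0.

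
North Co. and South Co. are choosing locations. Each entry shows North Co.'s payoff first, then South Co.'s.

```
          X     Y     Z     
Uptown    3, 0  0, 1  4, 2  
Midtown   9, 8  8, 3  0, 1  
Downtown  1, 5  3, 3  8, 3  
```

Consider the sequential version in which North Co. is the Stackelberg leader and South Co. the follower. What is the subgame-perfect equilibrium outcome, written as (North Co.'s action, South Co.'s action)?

(Midtown, X)

Backward induction with North Co. moving first.
- Uptown: South Co. compares 0, 1, 2 and picks Z; North Co. would get 4.
- Midtown: South Co. compares 8, 3, 1 and picks X; North Co. would get 9.
- Downtown: South Co. compares 5, 3, 3 and picks X; North Co. would get 1.
Among 4, 9, 1, the best is 9 at Midtown. Subgame-perfect outcome: (Midtown, X) with payoffs (9, 8).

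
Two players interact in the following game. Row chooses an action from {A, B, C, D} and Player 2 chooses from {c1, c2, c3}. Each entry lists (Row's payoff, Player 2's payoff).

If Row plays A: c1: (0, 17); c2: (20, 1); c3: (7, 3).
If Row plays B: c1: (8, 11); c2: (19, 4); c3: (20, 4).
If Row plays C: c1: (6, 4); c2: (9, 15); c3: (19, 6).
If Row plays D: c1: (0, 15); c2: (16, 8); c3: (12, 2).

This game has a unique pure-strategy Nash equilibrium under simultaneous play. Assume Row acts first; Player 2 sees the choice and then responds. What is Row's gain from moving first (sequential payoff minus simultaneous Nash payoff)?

Player 2 best-responds to each possible Row move:
- A: BR = c1, leader payoff 0.
- B: BR = c1, leader payoff 8.
- C: BR = c2, leader payoff 9.
- D: BR = c1, leader payoff 0.
Among 0, 8, 9, 0, the best is 9 at C. Subgame-perfect outcome: (C, c2) with payoffs (9, 15).
For the simultaneous game, intersect best replies.
Row's best replies: c1→B; c2→A; c3→B.
Player 2's best replies: A→c1; B→c1; C→c2; D→c1.
The unique mutual best reply is (B, c1), giving (8, 11).
Row's commitment gain: 9 − 8 = 1.

1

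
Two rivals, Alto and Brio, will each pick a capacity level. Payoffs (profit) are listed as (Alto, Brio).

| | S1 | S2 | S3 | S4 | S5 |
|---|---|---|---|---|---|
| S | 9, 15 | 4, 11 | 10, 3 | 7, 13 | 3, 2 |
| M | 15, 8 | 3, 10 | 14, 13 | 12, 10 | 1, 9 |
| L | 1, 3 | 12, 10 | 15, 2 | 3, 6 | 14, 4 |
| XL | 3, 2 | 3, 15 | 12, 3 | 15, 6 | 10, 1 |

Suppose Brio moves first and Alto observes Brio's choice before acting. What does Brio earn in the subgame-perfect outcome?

10

Solve by backward induction (Brio leads).
- S1: Alto compares 9, 15, 1, 3 and picks M; Brio would get 8.
- S2: Alto compares 4, 3, 12, 3 and picks L; Brio would get 10.
- S3: Alto compares 10, 14, 15, 12 and picks L; Brio would get 2.
- S4: Alto compares 7, 12, 3, 15 and picks XL; Brio would get 6.
- S5: Alto compares 3, 1, 14, 10 and picks L; Brio would get 4.
Maximizing over 8, 10, 2, 6, 4, Brio chooses S2. Subgame-perfect outcome: (L, S2) with payoffs (12, 10).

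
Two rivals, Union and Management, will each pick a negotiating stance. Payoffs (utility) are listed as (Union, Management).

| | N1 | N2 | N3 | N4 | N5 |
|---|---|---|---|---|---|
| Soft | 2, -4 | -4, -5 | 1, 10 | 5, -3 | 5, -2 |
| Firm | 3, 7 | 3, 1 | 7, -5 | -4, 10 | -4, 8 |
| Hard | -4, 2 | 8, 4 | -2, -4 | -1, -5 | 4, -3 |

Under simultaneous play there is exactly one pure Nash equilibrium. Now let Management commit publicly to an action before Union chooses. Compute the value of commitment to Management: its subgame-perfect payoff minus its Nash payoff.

Solve by backward induction (Management leads).
- N1: BR = Firm, leader payoff 7.
- N2: BR = Hard, leader payoff 4.
- N3: BR = Firm, leader payoff -5.
- N4: BR = Soft, leader payoff -3.
- N5: BR = Soft, leader payoff -2.
Among 7, 4, -5, -3, -2, the best is 7 at N1. Subgame-perfect outcome: (Firm, N1) with payoffs (3, 7).
For the simultaneous game, intersect best replies.
Union's best replies: N1→Firm; N2→Hard; N3→Firm; N4→Soft; N5→Soft.
Management's best replies: Soft→N3; Firm→N4; Hard→N2.
The unique mutual best reply is (Hard, N2), giving (8, 4).
Management's commitment gain: 7 − 4 = 3.

3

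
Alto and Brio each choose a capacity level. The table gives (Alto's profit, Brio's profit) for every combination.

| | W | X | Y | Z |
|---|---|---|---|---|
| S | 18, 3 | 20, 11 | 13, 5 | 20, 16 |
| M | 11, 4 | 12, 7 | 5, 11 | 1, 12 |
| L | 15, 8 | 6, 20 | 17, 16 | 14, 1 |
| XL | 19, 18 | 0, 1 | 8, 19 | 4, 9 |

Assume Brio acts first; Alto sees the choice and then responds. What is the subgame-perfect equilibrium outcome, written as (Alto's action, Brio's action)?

(XL, W)

Alto best-responds to each possible Brio move:
- W → Alto plays XL (best of 18, 11, 15, 19); Brio gets 18.
- X → Alto plays S (best of 20, 12, 6, 0); Brio gets 11.
- Y → Alto plays L (best of 13, 5, 17, 8); Brio gets 16.
- Z → Alto plays S (best of 20, 1, 14, 4); Brio gets 16.
Brio's induced payoffs are 18, 11, 16, 16, so Brio commits to W. Subgame-perfect outcome: (XL, W) with payoffs (19, 18).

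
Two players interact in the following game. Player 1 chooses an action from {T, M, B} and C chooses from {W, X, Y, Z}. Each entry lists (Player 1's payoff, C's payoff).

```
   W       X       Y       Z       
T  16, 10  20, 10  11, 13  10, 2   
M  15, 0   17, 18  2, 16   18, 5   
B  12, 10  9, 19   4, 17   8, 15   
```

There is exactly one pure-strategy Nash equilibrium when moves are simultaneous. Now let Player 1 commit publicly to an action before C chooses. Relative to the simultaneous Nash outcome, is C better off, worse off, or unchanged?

better off

Work backward from C's decision.
- T → C plays Y (best of 10, 10, 13, 2); Player 1 gets 11.
- M → C plays X (best of 0, 18, 16, 5); Player 1 gets 17.
- B → C plays X (best of 10, 19, 17, 15); Player 1 gets 9.
Maximizing over 11, 17, 9, Player 1 chooses M. Subgame-perfect outcome: (M, X) with payoffs (17, 18).
For the simultaneous game, intersect best replies.
Player 1's best replies: W→T; X→T; Y→T; Z→M.
C's best replies: T→Y; M→X; B→X.
The unique mutual best reply is (T, Y), giving (11, 13).
C earns 18 sequentially versus 13 at the Nash outcome: better off.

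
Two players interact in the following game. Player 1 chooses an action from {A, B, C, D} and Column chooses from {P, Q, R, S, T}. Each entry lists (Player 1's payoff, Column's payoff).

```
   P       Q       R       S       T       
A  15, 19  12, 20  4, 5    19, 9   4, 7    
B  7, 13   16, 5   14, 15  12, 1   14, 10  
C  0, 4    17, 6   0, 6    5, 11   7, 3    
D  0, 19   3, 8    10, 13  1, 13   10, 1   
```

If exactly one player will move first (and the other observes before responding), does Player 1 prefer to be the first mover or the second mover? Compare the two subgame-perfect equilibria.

second

If Player 1 leads: Column's best replies are A→Q, B→R, C→S, D→P; Player 1's induced payoffs 12, 14, 5, 0; outcome (B, R), payoffs (14, 15).
If Column leads: Player 1's best replies are P→A, Q→C, R→B, S→A, T→B; Column's induced payoffs 19, 6, 15, 9, 10; outcome (A, P), payoffs (15, 19).
Player 1 gets 14 moving first and 15 moving second, so Player 1 prefers to move second.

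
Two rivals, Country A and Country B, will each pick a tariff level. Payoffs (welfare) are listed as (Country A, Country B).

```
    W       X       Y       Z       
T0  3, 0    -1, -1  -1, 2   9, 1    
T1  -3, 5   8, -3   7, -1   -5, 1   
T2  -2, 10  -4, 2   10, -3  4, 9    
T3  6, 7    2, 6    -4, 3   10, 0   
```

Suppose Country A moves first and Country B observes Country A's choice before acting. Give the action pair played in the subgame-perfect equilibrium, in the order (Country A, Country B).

Country B best-responds to each possible Country A move:
- T0: Country B compares 0, -1, 2, 1 and picks Y; Country A would get -1.
- T1: Country B compares 5, -3, -1, 1 and picks W; Country A would get -3.
- T2: Country B compares 10, 2, -3, 9 and picks W; Country A would get -2.
- T3: Country B compares 7, 6, 3, 0 and picks W; Country A would get 6.
Maximizing over -1, -3, -2, 6, Country A chooses T3. Subgame-perfect outcome: (T3, W) with payoffs (6, 7).

(T3, W)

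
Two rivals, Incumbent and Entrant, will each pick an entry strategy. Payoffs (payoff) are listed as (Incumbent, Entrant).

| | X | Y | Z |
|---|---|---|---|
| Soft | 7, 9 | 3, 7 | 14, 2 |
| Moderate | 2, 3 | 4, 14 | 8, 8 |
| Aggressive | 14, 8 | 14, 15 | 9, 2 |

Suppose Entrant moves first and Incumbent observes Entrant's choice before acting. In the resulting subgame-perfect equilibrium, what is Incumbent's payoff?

14

Incumbent best-responds to each possible Entrant move:
- X → Incumbent plays Aggressive (best of 7, 2, 14); Entrant gets 8.
- Y → Incumbent plays Aggressive (best of 3, 4, 14); Entrant gets 15.
- Z → Incumbent plays Soft (best of 14, 8, 9); Entrant gets 2.
Maximizing over 8, 15, 2, Entrant chooses Y. Subgame-perfect outcome: (Aggressive, Y) with payoffs (14, 15).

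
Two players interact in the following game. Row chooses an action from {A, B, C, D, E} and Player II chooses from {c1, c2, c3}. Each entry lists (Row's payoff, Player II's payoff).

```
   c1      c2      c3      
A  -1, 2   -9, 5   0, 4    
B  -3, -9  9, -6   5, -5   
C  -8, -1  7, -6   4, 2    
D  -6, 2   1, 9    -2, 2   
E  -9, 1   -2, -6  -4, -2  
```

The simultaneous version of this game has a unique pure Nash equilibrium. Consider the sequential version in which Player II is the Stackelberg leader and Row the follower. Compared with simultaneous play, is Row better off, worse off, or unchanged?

Work backward from Row's decision.
- c1: BR = A, leader payoff 2.
- c2: BR = B, leader payoff -6.
- c3: BR = B, leader payoff -5.
Maximizing over 2, -6, -5, Player II chooses c1. Subgame-perfect outcome: (A, c1) with payoffs (-1, 2).
For the simultaneous game, intersect best replies.
Row's best replies: c1→A; c2→B; c3→B.
Player II's best replies: A→c2; B→c3; C→c3; D→c2; E→c1.
Only (B, c3) has each player best-responding; Nash payoffs (5, -5).
Row earns -1 sequentially versus 5 at the Nash outcome: worse off.

worse off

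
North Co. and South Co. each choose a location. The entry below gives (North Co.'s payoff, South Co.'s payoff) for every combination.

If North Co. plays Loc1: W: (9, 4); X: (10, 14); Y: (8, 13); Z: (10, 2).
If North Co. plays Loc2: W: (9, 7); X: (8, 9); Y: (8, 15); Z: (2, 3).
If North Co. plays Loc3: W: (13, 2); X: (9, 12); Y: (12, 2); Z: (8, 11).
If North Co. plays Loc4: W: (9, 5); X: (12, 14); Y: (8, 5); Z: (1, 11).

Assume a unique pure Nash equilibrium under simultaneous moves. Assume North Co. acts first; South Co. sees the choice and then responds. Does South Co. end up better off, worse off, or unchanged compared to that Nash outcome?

unchanged

Backward induction with North Co. moving first.
- Loc1: South Co. compares 4, 14, 13, 2 and picks X; North Co. would get 10.
- Loc2: South Co. compares 7, 9, 15, 3 and picks Y; North Co. would get 8.
- Loc3: South Co. compares 2, 12, 2, 11 and picks X; North Co. would get 9.
- Loc4: South Co. compares 5, 14, 5, 11 and picks X; North Co. would get 12.
Maximizing over 10, 8, 9, 12, North Co. chooses Loc4. Subgame-perfect outcome: (Loc4, X) with payoffs (12, 14).
Under simultaneous play:
North Co.'s best replies: W→Loc3; X→Loc4; Y→Loc3; Z→Loc1.
South Co.'s best replies: Loc1→X; Loc2→Y; Loc3→X; Loc4→X.
The unique mutual best reply is (Loc4, X), giving (12, 14).
South Co. earns 14 sequentially versus 14 at the Nash outcome: unchanged.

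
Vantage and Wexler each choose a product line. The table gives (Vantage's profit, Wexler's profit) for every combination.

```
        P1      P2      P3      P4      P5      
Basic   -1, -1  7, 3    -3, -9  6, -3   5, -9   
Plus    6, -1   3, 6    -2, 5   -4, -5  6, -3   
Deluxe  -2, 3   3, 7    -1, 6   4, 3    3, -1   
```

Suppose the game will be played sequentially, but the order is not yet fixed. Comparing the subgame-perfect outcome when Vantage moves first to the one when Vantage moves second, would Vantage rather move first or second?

If Vantage leads: Wexler's best replies are Basic→P2, Plus→P2, Deluxe→P2; Vantage's induced payoffs 7, 3, 3; outcome (Basic, P2), payoffs (7, 3).
If Wexler leads: Vantage's best replies are P1→Plus, P2→Basic, P3→Deluxe, P4→Basic, P5→Plus; Wexler's induced payoffs -1, 3, 6, -3, -3; outcome (Deluxe, P3), payoffs (-1, 6).
Vantage gets 7 moving first and -1 moving second, so Vantage prefers to move first.

first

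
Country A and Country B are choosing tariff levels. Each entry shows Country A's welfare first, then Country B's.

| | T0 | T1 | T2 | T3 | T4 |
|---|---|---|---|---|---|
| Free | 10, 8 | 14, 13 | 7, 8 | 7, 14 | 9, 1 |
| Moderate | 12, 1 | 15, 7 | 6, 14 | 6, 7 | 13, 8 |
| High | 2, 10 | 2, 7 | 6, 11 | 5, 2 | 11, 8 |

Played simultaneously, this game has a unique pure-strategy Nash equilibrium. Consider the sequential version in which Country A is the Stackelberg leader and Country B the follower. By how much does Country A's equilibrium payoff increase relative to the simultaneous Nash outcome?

0

Solve by backward induction (Country A leads).
- Free: BR = T3, leader payoff 7.
- Moderate: BR = T2, leader payoff 6.
- High: BR = T2, leader payoff 6.
Country A's induced payoffs are 7, 6, 6, so Country A commits to Free. Subgame-perfect outcome: (Free, T3) with payoffs (7, 14).
For the simultaneous game, intersect best replies.
Country A's best replies: T0→Moderate; T1→Moderate; T2→Free; T3→Free; T4→Moderate.
Country B's best replies: Free→T3; Moderate→T2; High→T2.
The unique mutual best reply is (Free, T3), giving (7, 14).
Country A's commitment gain: 7 − 7 = 0.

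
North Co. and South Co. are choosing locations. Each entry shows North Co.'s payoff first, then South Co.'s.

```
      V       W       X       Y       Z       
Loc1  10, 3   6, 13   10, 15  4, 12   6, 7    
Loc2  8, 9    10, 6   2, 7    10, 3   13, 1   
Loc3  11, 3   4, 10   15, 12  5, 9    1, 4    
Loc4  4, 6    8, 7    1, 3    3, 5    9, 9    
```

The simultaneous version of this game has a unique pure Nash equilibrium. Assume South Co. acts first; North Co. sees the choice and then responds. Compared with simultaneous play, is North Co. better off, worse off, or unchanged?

unchanged

Backward induction with South Co. moving first.
- V: BR = Loc3, leader payoff 3.
- W: BR = Loc2, leader payoff 6.
- X: BR = Loc3, leader payoff 12.
- Y: BR = Loc2, leader payoff 3.
- Z: BR = Loc2, leader payoff 1.
Among 3, 6, 12, 3, 1, the best is 12 at X. Subgame-perfect outcome: (Loc3, X) with payoffs (15, 12).
Now find the simultaneous Nash equilibrium.
North Co.'s best replies: V→Loc3; W→Loc2; X→Loc3; Y→Loc2; Z→Loc2.
South Co.'s best replies: Loc1→X; Loc2→V; Loc3→X; Loc4→Z.
Only (Loc3, X) has each player best-responding; Nash payoffs (15, 12).
North Co. earns 15 sequentially versus 15 at the Nash outcome: unchanged.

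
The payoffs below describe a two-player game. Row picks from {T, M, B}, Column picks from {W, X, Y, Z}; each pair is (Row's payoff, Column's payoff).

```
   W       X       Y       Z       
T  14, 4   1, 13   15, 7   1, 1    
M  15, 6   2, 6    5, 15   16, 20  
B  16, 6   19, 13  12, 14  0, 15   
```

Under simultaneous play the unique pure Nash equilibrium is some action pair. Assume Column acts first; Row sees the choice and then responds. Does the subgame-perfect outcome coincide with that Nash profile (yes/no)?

yes

Work backward from Row's decision.
- W → Row plays B (best of 14, 15, 16); Column gets 6.
- X → Row plays B (best of 1, 2, 19); Column gets 13.
- Y → Row plays T (best of 15, 5, 12); Column gets 7.
- Z → Row plays M (best of 1, 16, 0); Column gets 20.
Column's induced payoffs are 6, 13, 7, 20, so Column commits to Z. Subgame-perfect outcome: (M, Z) with payoffs (16, 20).
For the simultaneous game, intersect best replies.
Row's best replies: W→B; X→B; Y→T; Z→M.
Column's best replies: T→X; M→Z; B→Z.
Only (M, Z) has each player best-responding; Nash payoffs (16, 20).
Sequential outcome (M, Z) coincides with the Nash profile (M, Z).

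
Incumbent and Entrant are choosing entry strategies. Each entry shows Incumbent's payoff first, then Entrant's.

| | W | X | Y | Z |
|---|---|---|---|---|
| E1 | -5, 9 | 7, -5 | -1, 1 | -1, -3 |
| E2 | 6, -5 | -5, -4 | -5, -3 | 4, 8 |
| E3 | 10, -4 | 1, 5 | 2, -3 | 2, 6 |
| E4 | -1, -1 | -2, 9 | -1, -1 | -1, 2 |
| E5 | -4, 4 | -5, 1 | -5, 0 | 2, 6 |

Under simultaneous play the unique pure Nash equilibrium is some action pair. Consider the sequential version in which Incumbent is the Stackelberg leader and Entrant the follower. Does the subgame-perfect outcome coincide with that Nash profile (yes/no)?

yes

Work backward from Entrant's decision.
- E1: Entrant compares 9, -5, 1, -3 and picks W; Incumbent would get -5.
- E2: Entrant compares -5, -4, -3, 8 and picks Z; Incumbent would get 4.
- E3: Entrant compares -4, 5, -3, 6 and picks Z; Incumbent would get 2.
- E4: Entrant compares -1, 9, -1, 2 and picks X; Incumbent would get -2.
- E5: Entrant compares 4, 1, 0, 6 and picks Z; Incumbent would get 2.
Maximizing over -5, 4, 2, -2, 2, Incumbent chooses E2. Subgame-perfect outcome: (E2, Z) with payoffs (4, 8).
For the simultaneous game, intersect best replies.
Incumbent's best replies: W→E3; X→E1; Y→E3; Z→E2.
Entrant's best replies: E1→W; E2→Z; E3→Z; E4→X; E5→Z.
The unique mutual best reply is (E2, Z), giving (4, 8).
Sequential outcome (E2, Z) coincides with the Nash profile (E2, Z).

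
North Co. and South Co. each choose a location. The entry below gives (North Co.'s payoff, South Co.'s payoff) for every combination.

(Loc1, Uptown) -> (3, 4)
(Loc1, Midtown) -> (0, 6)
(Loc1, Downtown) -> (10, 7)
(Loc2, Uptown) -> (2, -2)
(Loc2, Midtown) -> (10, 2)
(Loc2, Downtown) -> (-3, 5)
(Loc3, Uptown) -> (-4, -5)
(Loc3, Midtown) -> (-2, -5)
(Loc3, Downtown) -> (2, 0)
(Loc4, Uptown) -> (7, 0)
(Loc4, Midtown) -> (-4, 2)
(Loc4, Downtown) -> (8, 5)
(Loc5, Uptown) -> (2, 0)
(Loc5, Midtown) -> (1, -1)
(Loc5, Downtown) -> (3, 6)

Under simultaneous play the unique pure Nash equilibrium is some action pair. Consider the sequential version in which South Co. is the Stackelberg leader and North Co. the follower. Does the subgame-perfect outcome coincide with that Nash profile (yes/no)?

yes

North Co. best-responds to each possible South Co. move:
- Uptown: BR = Loc4, leader payoff 0.
- Midtown: BR = Loc2, leader payoff 2.
- Downtown: BR = Loc1, leader payoff 7.
Among 0, 2, 7, the best is 7 at Downtown. Subgame-perfect outcome: (Loc1, Downtown) with payoffs (10, 7).
For the simultaneous game, intersect best replies.
North Co.'s best replies: Uptown→Loc4; Midtown→Loc2; Downtown→Loc1.
South Co.'s best replies: Loc1→Downtown; Loc2→Downtown; Loc3→Downtown; Loc4→Downtown; Loc5→Downtown.
The unique mutual best reply is (Loc1, Downtown), giving (10, 7).
Sequential outcome (Loc1, Downtown) coincides with the Nash profile (Loc1, Downtown).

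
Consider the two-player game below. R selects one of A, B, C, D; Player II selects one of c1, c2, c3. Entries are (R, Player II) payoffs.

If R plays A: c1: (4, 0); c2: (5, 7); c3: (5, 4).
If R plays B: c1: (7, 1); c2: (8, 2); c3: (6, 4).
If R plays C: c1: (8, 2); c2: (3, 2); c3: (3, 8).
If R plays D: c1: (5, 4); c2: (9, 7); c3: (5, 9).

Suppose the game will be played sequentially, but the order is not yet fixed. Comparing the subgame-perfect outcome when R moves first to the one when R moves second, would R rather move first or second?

If R leads: Player II's best replies are A→c2, B→c3, C→c3, D→c3; R's induced payoffs 5, 6, 3, 5; outcome (B, c3), payoffs (6, 4).
If Player II leads: R's best replies are c1→C, c2→D, c3→B; Player II's induced payoffs 2, 7, 4; outcome (D, c2), payoffs (9, 7).
R gets 6 moving first and 9 moving second, so R prefers to move second.

second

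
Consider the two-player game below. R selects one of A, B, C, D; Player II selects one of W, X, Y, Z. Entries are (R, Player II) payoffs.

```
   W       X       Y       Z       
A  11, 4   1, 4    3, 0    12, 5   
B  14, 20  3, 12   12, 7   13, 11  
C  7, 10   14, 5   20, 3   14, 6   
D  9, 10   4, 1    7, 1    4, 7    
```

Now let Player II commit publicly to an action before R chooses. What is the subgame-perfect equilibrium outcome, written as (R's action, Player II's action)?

Backward induction with Player II moving first.
- W: BR = B, leader payoff 20.
- X: BR = C, leader payoff 5.
- Y: BR = C, leader payoff 3.
- Z: BR = C, leader payoff 6.
Among 20, 5, 3, 6, the best is 20 at W. Subgame-perfect outcome: (B, W) with payoffs (14, 20).

(B, W)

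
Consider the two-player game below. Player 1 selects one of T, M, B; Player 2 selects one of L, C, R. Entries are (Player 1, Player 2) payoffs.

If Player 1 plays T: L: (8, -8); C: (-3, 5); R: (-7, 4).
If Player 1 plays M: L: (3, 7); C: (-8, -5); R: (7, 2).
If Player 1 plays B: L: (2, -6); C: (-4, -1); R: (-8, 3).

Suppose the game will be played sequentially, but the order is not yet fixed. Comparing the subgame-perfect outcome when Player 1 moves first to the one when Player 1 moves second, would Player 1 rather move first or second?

If Player 1 leads: Player 2's best replies are T→C, M→L, B→R; Player 1's induced payoffs -3, 3, -8; outcome (M, L), payoffs (3, 7).
If Player 2 leads: Player 1's best replies are L→T, C→T, R→M; Player 2's induced payoffs -8, 5, 2; outcome (T, C), payoffs (-3, 5).
Player 1 gets 3 moving first and -3 moving second, so Player 1 prefers to move first.

first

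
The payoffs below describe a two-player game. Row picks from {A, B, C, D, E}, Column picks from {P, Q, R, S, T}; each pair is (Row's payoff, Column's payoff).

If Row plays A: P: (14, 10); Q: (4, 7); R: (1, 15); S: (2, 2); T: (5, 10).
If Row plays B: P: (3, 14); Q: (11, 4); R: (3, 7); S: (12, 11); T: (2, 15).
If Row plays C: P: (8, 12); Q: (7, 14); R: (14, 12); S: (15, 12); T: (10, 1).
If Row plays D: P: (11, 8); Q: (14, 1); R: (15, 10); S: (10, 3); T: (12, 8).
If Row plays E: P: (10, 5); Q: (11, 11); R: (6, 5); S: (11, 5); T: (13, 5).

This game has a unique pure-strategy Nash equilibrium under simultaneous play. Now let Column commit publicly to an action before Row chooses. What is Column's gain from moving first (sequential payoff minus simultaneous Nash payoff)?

Work backward from Row's decision.
- P: Row compares 14, 3, 8, 11, 10 and picks A; Column would get 10.
- Q: Row compares 4, 11, 7, 14, 11 and picks D; Column would get 1.
- R: Row compares 1, 3, 14, 15, 6 and picks D; Column would get 10.
- S: Row compares 2, 12, 15, 10, 11 and picks C; Column would get 12.
- T: Row compares 5, 2, 10, 12, 13 and picks E; Column would get 5.
Column's induced payoffs are 10, 1, 10, 12, 5, so Column commits to S. Subgame-perfect outcome: (C, S) with payoffs (15, 12).
Now find the simultaneous Nash equilibrium.
Row's best replies: P→A; Q→D; R→D; S→C; T→E.
Column's best replies: A→R; B→T; C→Q; D→R; E→Q.
The unique mutual best reply is (D, R), giving (15, 10).
Column's commitment gain: 12 − 10 = 2.

2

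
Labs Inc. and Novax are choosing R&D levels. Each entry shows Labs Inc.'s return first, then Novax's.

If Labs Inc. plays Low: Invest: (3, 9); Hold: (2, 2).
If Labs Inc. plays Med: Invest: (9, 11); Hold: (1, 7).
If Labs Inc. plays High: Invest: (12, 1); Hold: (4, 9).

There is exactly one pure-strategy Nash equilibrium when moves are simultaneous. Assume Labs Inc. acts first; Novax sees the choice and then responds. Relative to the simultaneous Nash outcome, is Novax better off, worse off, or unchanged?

better off

Novax best-responds to each possible Labs Inc. move:
- Low → Novax plays Invest (best of 9, 2); Labs Inc. gets 3.
- Med → Novax plays Invest (best of 11, 7); Labs Inc. gets 9.
- High → Novax plays Hold (best of 1, 9); Labs Inc. gets 4.
Among 3, 9, 4, the best is 9 at Med. Subgame-perfect outcome: (Med, Invest) with payoffs (9, 11).
For the simultaneous game, intersect best replies.
Labs Inc.'s best replies: Invest→High; Hold→High.
Novax's best replies: Low→Invest; Med→Invest; High→Hold.
Only (High, Hold) has each player best-responding; Nash payoffs (4, 9).
Novax earns 11 sequentially versus 9 at the Nash outcome: better off.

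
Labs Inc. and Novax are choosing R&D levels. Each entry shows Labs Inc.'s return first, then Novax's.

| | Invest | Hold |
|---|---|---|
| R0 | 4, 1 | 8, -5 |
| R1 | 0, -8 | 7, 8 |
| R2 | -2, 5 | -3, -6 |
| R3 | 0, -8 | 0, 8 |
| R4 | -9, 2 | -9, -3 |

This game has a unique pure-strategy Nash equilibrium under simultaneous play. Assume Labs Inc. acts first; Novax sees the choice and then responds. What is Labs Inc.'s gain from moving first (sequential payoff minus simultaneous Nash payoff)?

3

Solve by backward induction (Labs Inc. leads).
- R0: BR = Invest, leader payoff 4.
- R1: BR = Hold, leader payoff 7.
- R2: BR = Invest, leader payoff -2.
- R3: BR = Hold, leader payoff 0.
- R4: BR = Invest, leader payoff -9.
Labs Inc.'s induced payoffs are 4, 7, -2, 0, -9, so Labs Inc. commits to R1. Subgame-perfect outcome: (R1, Hold) with payoffs (7, 8).
Under simultaneous play:
Labs Inc.'s best replies: Invest→R0; Hold→R0.
Novax's best replies: R0→Invest; R1→Hold; R2→Invest; R3→Hold; R4→Invest.
Only (R0, Invest) has each player best-responding; Nash payoffs (4, 1).
Labs Inc.'s commitment gain: 7 − 4 = 3.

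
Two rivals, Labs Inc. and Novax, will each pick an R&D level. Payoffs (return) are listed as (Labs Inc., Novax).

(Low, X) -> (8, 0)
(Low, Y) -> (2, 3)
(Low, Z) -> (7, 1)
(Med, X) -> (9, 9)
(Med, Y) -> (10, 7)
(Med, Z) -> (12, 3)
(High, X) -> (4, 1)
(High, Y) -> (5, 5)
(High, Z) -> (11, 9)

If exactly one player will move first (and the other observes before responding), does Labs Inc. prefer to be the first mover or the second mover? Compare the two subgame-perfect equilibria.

first

If Labs Inc. leads: Novax's best replies are Low→Y, Med→X, High→Z; Labs Inc.'s induced payoffs 2, 9, 11; outcome (High, Z), payoffs (11, 9).
If Novax leads: Labs Inc.'s best replies are X→Med, Y→Med, Z→Med; Novax's induced payoffs 9, 7, 3; outcome (Med, X), payoffs (9, 9).
Labs Inc. gets 11 moving first and 9 moving second, so Labs Inc. prefers to move first.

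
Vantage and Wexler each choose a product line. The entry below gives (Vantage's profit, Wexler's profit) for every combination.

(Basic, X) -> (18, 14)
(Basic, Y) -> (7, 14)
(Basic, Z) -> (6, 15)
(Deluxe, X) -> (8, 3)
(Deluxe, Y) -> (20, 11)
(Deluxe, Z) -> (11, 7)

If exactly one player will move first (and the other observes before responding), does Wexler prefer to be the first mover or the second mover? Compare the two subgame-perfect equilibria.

first

If Vantage leads: Wexler's best replies are Basic→Z, Deluxe→Y; Vantage's induced payoffs 6, 20; outcome (Deluxe, Y), payoffs (20, 11).
If Wexler leads: Vantage's best replies are X→Basic, Y→Deluxe, Z→Deluxe; Wexler's induced payoffs 14, 11, 7; outcome (Basic, X), payoffs (18, 14).
Wexler gets 14 moving first and 11 moving second, so Wexler prefers to move first.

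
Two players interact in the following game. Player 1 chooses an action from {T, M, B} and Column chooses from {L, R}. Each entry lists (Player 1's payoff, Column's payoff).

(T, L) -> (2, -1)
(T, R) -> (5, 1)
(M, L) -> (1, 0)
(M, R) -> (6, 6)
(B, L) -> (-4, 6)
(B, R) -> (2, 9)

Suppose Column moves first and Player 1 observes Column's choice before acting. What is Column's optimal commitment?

R

Work backward from Player 1's decision.
- L: BR = T, leader payoff -1.
- R: BR = M, leader payoff 6.
Column's induced payoffs are -1, 6, so Column commits to R. Subgame-perfect outcome: (M, R) with payoffs (6, 6).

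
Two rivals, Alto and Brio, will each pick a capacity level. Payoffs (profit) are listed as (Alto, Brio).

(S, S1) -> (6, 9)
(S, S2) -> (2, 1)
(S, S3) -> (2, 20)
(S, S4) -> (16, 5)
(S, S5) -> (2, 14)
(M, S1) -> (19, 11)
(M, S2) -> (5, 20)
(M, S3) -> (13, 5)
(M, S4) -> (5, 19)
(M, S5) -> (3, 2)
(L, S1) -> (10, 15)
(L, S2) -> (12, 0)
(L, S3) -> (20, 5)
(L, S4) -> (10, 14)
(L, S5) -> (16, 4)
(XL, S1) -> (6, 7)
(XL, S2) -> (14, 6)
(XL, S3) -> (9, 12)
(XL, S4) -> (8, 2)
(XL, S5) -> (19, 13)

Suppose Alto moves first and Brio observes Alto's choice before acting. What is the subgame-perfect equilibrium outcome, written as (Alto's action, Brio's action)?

Work backward from Brio's decision.
- S: BR = S3, leader payoff 2.
- M: BR = S2, leader payoff 5.
- L: BR = S1, leader payoff 10.
- XL: BR = S5, leader payoff 19.
Among 2, 5, 10, 19, the best is 19 at XL. Subgame-perfect outcome: (XL, S5) with payoffs (19, 13).

(XL, S5)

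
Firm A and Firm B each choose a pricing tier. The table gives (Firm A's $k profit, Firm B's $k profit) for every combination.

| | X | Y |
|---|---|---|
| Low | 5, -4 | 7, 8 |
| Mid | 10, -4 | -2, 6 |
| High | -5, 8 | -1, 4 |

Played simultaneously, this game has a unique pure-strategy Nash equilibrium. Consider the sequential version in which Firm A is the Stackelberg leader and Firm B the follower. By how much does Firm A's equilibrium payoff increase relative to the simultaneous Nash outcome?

Solve by backward induction (Firm A leads).
- Low: BR = Y, leader payoff 7.
- Mid: BR = Y, leader payoff -2.
- High: BR = X, leader payoff -5.
Among 7, -2, -5, the best is 7 at Low. Subgame-perfect outcome: (Low, Y) with payoffs (7, 8).
Under simultaneous play:
Firm A's best replies: X→Mid; Y→Low.
Firm B's best replies: Low→Y; Mid→Y; High→X.
Only (Low, Y) has each player best-responding; Nash payoffs (7, 8).
Firm A's commitment gain: 7 − 7 = 0.

0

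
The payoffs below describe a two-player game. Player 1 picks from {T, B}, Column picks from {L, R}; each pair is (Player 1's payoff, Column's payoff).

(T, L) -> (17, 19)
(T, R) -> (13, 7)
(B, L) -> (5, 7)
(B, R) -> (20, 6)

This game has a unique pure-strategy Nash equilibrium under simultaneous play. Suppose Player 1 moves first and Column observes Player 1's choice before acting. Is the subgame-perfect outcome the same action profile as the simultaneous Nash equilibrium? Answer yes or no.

yes

Solve by backward induction (Player 1 leads).
- T: BR = L, leader payoff 17.
- B: BR = L, leader payoff 5.
Among 17, 5, the best is 17 at T. Subgame-perfect outcome: (T, L) with payoffs (17, 19).
For the simultaneous game, intersect best replies.
Player 1's best replies: L→T; R→B.
Column's best replies: T→L; B→L.
Only (T, L) has each player best-responding; Nash payoffs (17, 19).
Sequential outcome (T, L) coincides with the Nash profile (T, L).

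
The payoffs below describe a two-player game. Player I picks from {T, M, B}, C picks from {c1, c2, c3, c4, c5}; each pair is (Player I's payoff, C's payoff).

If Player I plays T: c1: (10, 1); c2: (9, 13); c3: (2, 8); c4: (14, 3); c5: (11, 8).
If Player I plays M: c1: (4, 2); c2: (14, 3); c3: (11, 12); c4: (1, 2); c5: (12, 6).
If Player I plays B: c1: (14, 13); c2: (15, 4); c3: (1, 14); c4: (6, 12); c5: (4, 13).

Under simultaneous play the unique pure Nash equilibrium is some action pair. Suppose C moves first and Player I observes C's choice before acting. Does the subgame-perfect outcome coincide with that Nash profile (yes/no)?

no

Backward induction with C moving first.
- c1 → Player I plays B (best of 10, 4, 14); C gets 13.
- c2 → Player I plays B (best of 9, 14, 15); C gets 4.
- c3 → Player I plays M (best of 2, 11, 1); C gets 12.
- c4 → Player I plays T (best of 14, 1, 6); C gets 3.
- c5 → Player I plays M (best of 11, 12, 4); C gets 6.
C's induced payoffs are 13, 4, 12, 3, 6, so C commits to c1. Subgame-perfect outcome: (B, c1) with payoffs (14, 13).
Now find the simultaneous Nash equilibrium.
Player I's best replies: c1→B; c2→B; c3→M; c4→T; c5→M.
C's best replies: T→c2; M→c3; B→c3.
Only (M, c3) has each player best-responding; Nash payoffs (11, 12).
Sequential outcome (B, c1) differs from the Nash profile (M, c3).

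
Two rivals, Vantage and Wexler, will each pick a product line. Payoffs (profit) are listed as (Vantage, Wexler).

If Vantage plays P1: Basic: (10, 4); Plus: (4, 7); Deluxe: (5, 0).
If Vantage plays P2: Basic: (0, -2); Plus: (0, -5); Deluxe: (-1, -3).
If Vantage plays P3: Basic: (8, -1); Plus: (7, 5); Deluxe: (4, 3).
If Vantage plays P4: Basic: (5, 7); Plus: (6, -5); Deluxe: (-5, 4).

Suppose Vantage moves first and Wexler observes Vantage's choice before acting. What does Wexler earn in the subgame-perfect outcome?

5

Solve by backward induction (Vantage leads).
- P1: Wexler compares 4, 7, 0 and picks Plus; Vantage would get 4.
- P2: Wexler compares -2, -5, -3 and picks Basic; Vantage would get 0.
- P3: Wexler compares -1, 5, 3 and picks Plus; Vantage would get 7.
- P4: Wexler compares 7, -5, 4 and picks Basic; Vantage would get 5.
Maximizing over 4, 0, 7, 5, Vantage chooses P3. Subgame-perfect outcome: (P3, Plus) with payoffs (7, 5).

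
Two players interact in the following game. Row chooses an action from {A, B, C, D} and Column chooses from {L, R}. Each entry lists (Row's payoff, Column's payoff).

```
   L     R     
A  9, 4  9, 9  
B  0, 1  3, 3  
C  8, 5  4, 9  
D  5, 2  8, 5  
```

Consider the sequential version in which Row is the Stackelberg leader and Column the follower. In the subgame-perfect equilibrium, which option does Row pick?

A

Backward induction with Row moving first.
- A: BR = R, leader payoff 9.
- B: BR = R, leader payoff 3.
- C: BR = R, leader payoff 4.
- D: BR = R, leader payoff 8.
Row's induced payoffs are 9, 3, 4, 8, so Row commits to A. Subgame-perfect outcome: (A, R) with payoffs (9, 9).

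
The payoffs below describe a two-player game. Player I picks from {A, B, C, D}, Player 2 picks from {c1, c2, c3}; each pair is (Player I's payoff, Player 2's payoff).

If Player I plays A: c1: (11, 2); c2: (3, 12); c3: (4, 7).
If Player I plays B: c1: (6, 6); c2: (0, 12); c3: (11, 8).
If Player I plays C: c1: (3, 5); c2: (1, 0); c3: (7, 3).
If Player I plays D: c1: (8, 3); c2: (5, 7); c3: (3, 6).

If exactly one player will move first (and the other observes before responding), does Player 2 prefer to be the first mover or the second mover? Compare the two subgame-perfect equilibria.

If Player I leads: Player 2's best replies are A→c2, B→c2, C→c1, D→c2; Player I's induced payoffs 3, 0, 3, 5; outcome (D, c2), payoffs (5, 7).
If Player 2 leads: Player I's best replies are c1→A, c2→D, c3→B; Player 2's induced payoffs 2, 7, 8; outcome (B, c3), payoffs (11, 8).
Player 2 gets 8 moving first and 7 moving second, so Player 2 prefers to move first.

first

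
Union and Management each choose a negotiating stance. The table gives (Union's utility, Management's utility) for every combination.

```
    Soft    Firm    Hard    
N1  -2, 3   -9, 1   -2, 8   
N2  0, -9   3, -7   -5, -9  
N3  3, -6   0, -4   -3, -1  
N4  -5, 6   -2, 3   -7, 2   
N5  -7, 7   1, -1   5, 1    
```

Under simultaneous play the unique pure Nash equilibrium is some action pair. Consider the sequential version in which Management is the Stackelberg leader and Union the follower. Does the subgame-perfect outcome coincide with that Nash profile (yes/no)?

Solve by backward induction (Management leads).
- Soft: BR = N3, leader payoff -6.
- Firm: BR = N2, leader payoff -7.
- Hard: BR = N5, leader payoff 1.
Maximizing over -6, -7, 1, Management chooses Hard. Subgame-perfect outcome: (N5, Hard) with payoffs (5, 1).
Under simultaneous play:
Union's best replies: Soft→N3; Firm→N2; Hard→N5.
Management's best replies: N1→Hard; N2→Firm; N3→Hard; N4→Soft; N5→Soft.
Only (N2, Firm) has each player best-responding; Nash payoffs (3, -7).
Sequential outcome (N5, Hard) differs from the Nash profile (N2, Firm).

no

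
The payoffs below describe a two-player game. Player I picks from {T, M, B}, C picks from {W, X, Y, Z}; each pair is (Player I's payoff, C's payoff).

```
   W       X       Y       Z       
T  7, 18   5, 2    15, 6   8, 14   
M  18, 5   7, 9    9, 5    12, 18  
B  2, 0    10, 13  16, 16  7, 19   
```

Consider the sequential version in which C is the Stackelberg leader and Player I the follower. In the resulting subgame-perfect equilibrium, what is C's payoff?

Work backward from Player I's decision.
- W → Player I plays M (best of 7, 18, 2); C gets 5.
- X → Player I plays B (best of 5, 7, 10); C gets 13.
- Y → Player I plays B (best of 15, 9, 16); C gets 16.
- Z → Player I plays M (best of 8, 12, 7); C gets 18.
Maximizing over 5, 13, 16, 18, C chooses Z. Subgame-perfect outcome: (M, Z) with payoffs (12, 18).

18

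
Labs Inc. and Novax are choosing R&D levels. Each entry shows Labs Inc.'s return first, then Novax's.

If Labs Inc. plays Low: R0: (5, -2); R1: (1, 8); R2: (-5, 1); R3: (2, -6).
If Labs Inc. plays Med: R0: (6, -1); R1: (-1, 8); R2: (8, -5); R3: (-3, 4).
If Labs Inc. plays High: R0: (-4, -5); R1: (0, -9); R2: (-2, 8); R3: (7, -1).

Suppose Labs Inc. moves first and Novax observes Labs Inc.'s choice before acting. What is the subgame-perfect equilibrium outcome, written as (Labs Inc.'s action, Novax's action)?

(Low, R1)

Backward induction with Labs Inc. moving first.
- Low → Novax plays R1 (best of -2, 8, 1, -6); Labs Inc. gets 1.
- Med → Novax plays R1 (best of -1, 8, -5, 4); Labs Inc. gets -1.
- High → Novax plays R2 (best of -5, -9, 8, -1); Labs Inc. gets -2.
Maximizing over 1, -1, -2, Labs Inc. chooses Low. Subgame-perfect outcome: (Low, R1) with payoffs (1, 8).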